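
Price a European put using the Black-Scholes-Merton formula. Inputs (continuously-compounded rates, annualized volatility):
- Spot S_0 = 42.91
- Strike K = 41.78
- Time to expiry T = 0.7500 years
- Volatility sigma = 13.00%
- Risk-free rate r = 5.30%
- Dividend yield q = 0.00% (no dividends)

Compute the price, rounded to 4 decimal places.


d1 = (ln(S/K) + (r - q + 0.5*sigma^2) * T) / (sigma * sqrt(T)) = 0.64640707
d2 = d1 - sigma * sqrt(T) = 0.53382377
exp(-rT) = 0.96102967; exp(-qT) = 1.00000000
P = K * exp(-rT) * N(-d2) - S_0 * exp(-qT) * N(-d1)
N(-d1) = 0.25900788; N(-d2) = 0.29673173
P = 41.7800 * 0.96102967 * 0.29673173 - 42.9100 * 1.00000000 * 0.25900788 = 0.8003

Answer: Price = 0.8003


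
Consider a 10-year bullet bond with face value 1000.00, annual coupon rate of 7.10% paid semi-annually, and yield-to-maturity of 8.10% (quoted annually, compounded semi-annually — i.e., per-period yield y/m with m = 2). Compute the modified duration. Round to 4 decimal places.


Coupon per period c = face * coupon_rate / m = 35.500000
Periods per year m = 2; per-period yield y/m = 0.040500
Number of cashflows N = 20
Cashflows (t years, CF_t, discount factor 1/(1+y/m)^(m*t), PV):
  t = 0.5000: CF_t = 35.500000, DF = 0.961076, PV = 34.118212
  t = 1.0000: CF_t = 35.500000, DF = 0.923668, PV = 32.790209
  t = 1.5000: CF_t = 35.500000, DF = 0.887715, PV = 31.513896
  t = 2.0000: CF_t = 35.500000, DF = 0.853162, PV = 30.287262
  t = 2.5000: CF_t = 35.500000, DF = 0.819954, PV = 29.108373
  t = 3.0000: CF_t = 35.500000, DF = 0.788039, PV = 27.975370
  t = 3.5000: CF_t = 35.500000, DF = 0.757365, PV = 26.886468
  t = 4.0000: CF_t = 35.500000, DF = 0.727886, PV = 25.839950
  t = 4.5000: CF_t = 35.500000, DF = 0.699554, PV = 24.834167
  t = 5.0000: CF_t = 35.500000, DF = 0.672325, PV = 23.867532
  t = 5.5000: CF_t = 35.500000, DF = 0.646156, PV = 22.938522
  t = 6.0000: CF_t = 35.500000, DF = 0.621005, PV = 22.045672
  t = 6.5000: CF_t = 35.500000, DF = 0.596833, PV = 21.187575
  t = 7.0000: CF_t = 35.500000, DF = 0.573602, PV = 20.362878
  t = 7.5000: CF_t = 35.500000, DF = 0.551276, PV = 19.570282
  t = 8.0000: CF_t = 35.500000, DF = 0.529818, PV = 18.808536
  t = 8.5000: CF_t = 35.500000, DF = 0.509196, PV = 18.076440
  t = 9.0000: CF_t = 35.500000, DF = 0.489376, PV = 17.372840
  t = 9.5000: CF_t = 35.500000, DF = 0.470328, PV = 16.696627
  t = 10.0000: CF_t = 1035.500000, DF = 0.452021, PV = 468.067419
Price P = sum_t PV_t = 932.348233
First compute Macaulay numerator sum_t t * PV_t:
  t * PV_t at t = 0.5000: 17.059106
  t * PV_t at t = 1.0000: 32.790209
  t * PV_t at t = 1.5000: 47.270844
  t * PV_t at t = 2.0000: 60.574524
  t * PV_t at t = 2.5000: 72.770932
  t * PV_t at t = 3.0000: 83.926111
  t * PV_t at t = 3.5000: 94.102640
  t * PV_t at t = 4.0000: 103.359802
  t * PV_t at t = 4.5000: 111.753750
  t * PV_t at t = 5.0000: 119.337658
  t * PV_t at t = 5.5000: 126.161869
  t * PV_t at t = 6.0000: 132.274031
  t * PV_t at t = 6.5000: 137.719238
  t * PV_t at t = 7.0000: 142.540149
  t * PV_t at t = 7.5000: 146.777115
  t * PV_t at t = 8.0000: 150.468291
  t * PV_t at t = 8.5000: 153.649744
  t * PV_t at t = 9.0000: 156.355564
  t * PV_t at t = 9.5000: 158.617957
  t * PV_t at t = 10.0000: 4680.674193
Macaulay duration D = 6728.183728 / 932.348233 = 7.216385
Modified duration = D / (1 + y/m) = 7.216385 / (1 + 0.040500) = 6.935497

Answer: Modified duration = 6.9355


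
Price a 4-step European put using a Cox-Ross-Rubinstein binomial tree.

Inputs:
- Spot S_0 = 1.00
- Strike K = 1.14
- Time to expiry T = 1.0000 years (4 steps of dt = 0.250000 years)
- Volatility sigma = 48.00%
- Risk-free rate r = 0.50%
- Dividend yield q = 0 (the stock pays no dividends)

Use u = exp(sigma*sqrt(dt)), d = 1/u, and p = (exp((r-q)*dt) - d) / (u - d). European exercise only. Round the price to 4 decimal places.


Answer: Price = V(0,0) = 0.2823

Derivation:
dt = T/N = 0.250000
u = exp(sigma*sqrt(dt)) = 1.271249; d = 1/u = 0.786628
p = (exp((r-q)*dt) - d) / (u - d) = 0.442867
Discount per step: exp(-r*dt) = 0.998751
Stock lattice S(k, i) with i counting down-moves:
  k=0: S(0,0) = 1.0000
  k=1: S(1,0) = 1.2712; S(1,1) = 0.7866
  k=2: S(2,0) = 1.6161; S(2,1) = 1.0000; S(2,2) = 0.6188
  k=3: S(3,0) = 2.0544; S(3,1) = 1.2712; S(3,2) = 0.7866; S(3,3) = 0.4868
  k=4: S(4,0) = 2.6117; S(4,1) = 1.6161; S(4,2) = 1.0000; S(4,3) = 0.6188; S(4,4) = 0.3829
Terminal payoffs V(N, i) = max(K - S_T, 0):
  V(4,0) = 0.000000; V(4,1) = 0.000000; V(4,2) = 0.140000; V(4,3) = 0.521217; V(4,4) = 0.757107
Backward induction: V(k, i) = exp(-r*dt) * [p * V(k+1, i) + (1-p) * V(k+1, i+1)].
  V(3,0) = exp(-r*dt) * [p*0.000000 + (1-p)*0.000000] = 0.000000
  V(3,1) = exp(-r*dt) * [p*0.000000 + (1-p)*0.140000] = 0.077901
  V(3,2) = exp(-r*dt) * [p*0.140000 + (1-p)*0.521217] = 0.351948
  V(3,3) = exp(-r*dt) * [p*0.521217 + (1-p)*0.757107] = 0.651824
  V(2,0) = exp(-r*dt) * [p*0.000000 + (1-p)*0.077901] = 0.043347
  V(2,1) = exp(-r*dt) * [p*0.077901 + (1-p)*0.351948] = 0.230294
  V(2,2) = exp(-r*dt) * [p*0.351948 + (1-p)*0.651824] = 0.518370
  V(1,0) = exp(-r*dt) * [p*0.043347 + (1-p)*0.230294] = 0.147317
  V(1,1) = exp(-r*dt) * [p*0.230294 + (1-p)*0.518370] = 0.390302
  V(0,0) = exp(-r*dt) * [p*0.147317 + (1-p)*0.390302] = 0.282339


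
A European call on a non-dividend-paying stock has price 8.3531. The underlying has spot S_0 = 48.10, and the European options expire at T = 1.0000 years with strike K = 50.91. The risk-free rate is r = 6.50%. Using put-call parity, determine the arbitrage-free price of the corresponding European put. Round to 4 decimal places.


Answer: Put price = 7.9592

Derivation:
Put-call parity: C - P = S_0 * exp(-qT) - K * exp(-rT).
S_0 * exp(-qT) = 48.1000 * 1.00000000 = 48.10000000
K * exp(-rT) = 50.9100 * 0.93706746 = 47.70610456
P = C - S*exp(-qT) + K*exp(-rT)
P = 8.3531 - 48.10000000 + 47.70610456 = 7.9592


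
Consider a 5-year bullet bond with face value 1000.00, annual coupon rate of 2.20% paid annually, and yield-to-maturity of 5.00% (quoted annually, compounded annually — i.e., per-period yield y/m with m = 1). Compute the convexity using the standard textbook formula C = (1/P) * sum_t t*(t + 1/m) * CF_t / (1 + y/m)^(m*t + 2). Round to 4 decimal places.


Answer: Convexity = 25.5712

Derivation:
Coupon per period c = face * coupon_rate / m = 22.000000
Periods per year m = 1; per-period yield y/m = 0.050000
Number of cashflows N = 5
Cashflows (t years, CF_t, discount factor 1/(1+y/m)^(m*t), PV):
  t = 1.0000: CF_t = 22.000000, DF = 0.952381, PV = 20.952381
  t = 2.0000: CF_t = 22.000000, DF = 0.907029, PV = 19.954649
  t = 3.0000: CF_t = 22.000000, DF = 0.863838, PV = 19.004427
  t = 4.0000: CF_t = 22.000000, DF = 0.822702, PV = 18.099454
  t = 5.0000: CF_t = 1022.000000, DF = 0.783526, PV = 800.763742
Price P = sum_t PV_t = 878.774653
Convexity numerator sum_t t*(t + 1/m) * CF_t / (1+y/m)^(m*t + 2):
  t = 1.0000: term = 38.008854
  t = 2.0000: term = 108.596727
  t = 3.0000: term = 206.850908
  t = 4.0000: term = 328.334775
  t = 5.0000: term = 21789.489582
Convexity = (1/P) * sum = 22471.280845 / 878.774653 = 25.571153


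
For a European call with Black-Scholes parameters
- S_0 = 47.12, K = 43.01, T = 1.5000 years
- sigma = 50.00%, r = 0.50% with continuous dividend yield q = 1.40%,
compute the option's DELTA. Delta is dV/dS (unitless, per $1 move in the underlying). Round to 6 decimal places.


Answer: Delta = 0.653684

Derivation:
d1 = 0.4331757556; d2 = -0.1791966801
phi(d1) = 0.3632154296; exp(-qT) = 0.9792189646; exp(-rT) = 0.9925280548
N(d1) = 0.6675564547
Delta = exp(-qT) * N(d1) = 0.9792189646 * 0.6675564547 = 0.653684


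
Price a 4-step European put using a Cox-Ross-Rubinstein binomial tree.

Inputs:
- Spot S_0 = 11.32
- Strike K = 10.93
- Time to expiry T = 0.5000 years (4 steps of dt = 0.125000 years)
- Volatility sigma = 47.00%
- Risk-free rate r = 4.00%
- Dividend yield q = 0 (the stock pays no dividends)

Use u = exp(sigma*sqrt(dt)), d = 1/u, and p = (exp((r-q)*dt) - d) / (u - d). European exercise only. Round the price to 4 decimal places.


dt = T/N = 0.125000
u = exp(sigma*sqrt(dt)) = 1.180774; d = 1/u = 0.846902
p = (exp((r-q)*dt) - d) / (u - d) = 0.473566
Discount per step: exp(-r*dt) = 0.995012
Stock lattice S(k, i) with i counting down-moves:
  k=0: S(0,0) = 11.3200
  k=1: S(1,0) = 13.3664; S(1,1) = 9.5869
  k=2: S(2,0) = 15.7827; S(2,1) = 11.3200; S(2,2) = 8.1192
  k=3: S(3,0) = 18.6357; S(3,1) = 13.3664; S(3,2) = 9.5869; S(3,3) = 6.8762
  k=4: S(4,0) = 22.0046; S(4,1) = 15.7827; S(4,2) = 11.3200; S(4,3) = 8.1192; S(4,4) = 5.8234
Terminal payoffs V(N, i) = max(K - S_T, 0):
  V(4,0) = 0.000000; V(4,1) = 0.000000; V(4,2) = 0.000000; V(4,3) = 2.810806; V(4,4) = 5.106563
Backward induction: V(k, i) = exp(-r*dt) * [p * V(k+1, i) + (1-p) * V(k+1, i+1)].
  V(3,0) = exp(-r*dt) * [p*0.000000 + (1-p)*0.000000] = 0.000000
  V(3,1) = exp(-r*dt) * [p*0.000000 + (1-p)*0.000000] = 0.000000
  V(3,2) = exp(-r*dt) * [p*0.000000 + (1-p)*2.810806] = 1.472323
  V(3,3) = exp(-r*dt) * [p*2.810806 + (1-p)*5.106563] = 3.999323
  V(2,0) = exp(-r*dt) * [p*0.000000 + (1-p)*0.000000] = 0.000000
  V(2,1) = exp(-r*dt) * [p*0.000000 + (1-p)*1.472323] = 0.771215
  V(2,2) = exp(-r*dt) * [p*1.472323 + (1-p)*3.999323] = 2.788644
  V(1,0) = exp(-r*dt) * [p*0.000000 + (1-p)*0.771215] = 0.403969
  V(1,1) = exp(-r*dt) * [p*0.771215 + (1-p)*2.788644] = 1.824115
  V(0,0) = exp(-r*dt) * [p*0.403969 + (1-p)*1.824115] = 1.145838

Answer: Price = V(0,0) = 1.1458


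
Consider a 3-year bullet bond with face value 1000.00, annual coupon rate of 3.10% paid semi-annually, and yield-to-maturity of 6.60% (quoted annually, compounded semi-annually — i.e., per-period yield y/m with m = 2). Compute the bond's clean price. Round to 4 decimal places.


Answer: Price = 906.1346

Derivation:
Coupon per period c = face * coupon_rate / m = 15.500000
Periods per year m = 2; per-period yield y/m = 0.033000
Number of cashflows N = 6
Cashflows (t years, CF_t, discount factor 1/(1+y/m)^(m*t), PV):
  t = 0.5000: CF_t = 15.500000, DF = 0.968054, PV = 15.004840
  t = 1.0000: CF_t = 15.500000, DF = 0.937129, PV = 14.525499
  t = 1.5000: CF_t = 15.500000, DF = 0.907192, PV = 14.061470
  t = 2.0000: CF_t = 15.500000, DF = 0.878211, PV = 13.612266
  t = 2.5000: CF_t = 15.500000, DF = 0.850156, PV = 13.177411
  t = 3.0000: CF_t = 1015.500000, DF = 0.822997, PV = 835.753105
Price P = sum_t PV_t = 906.134591


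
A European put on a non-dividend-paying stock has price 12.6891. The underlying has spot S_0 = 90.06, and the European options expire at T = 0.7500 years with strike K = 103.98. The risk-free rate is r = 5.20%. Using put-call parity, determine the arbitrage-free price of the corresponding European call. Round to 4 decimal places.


Put-call parity: C - P = S_0 * exp(-qT) - K * exp(-rT).
S_0 * exp(-qT) = 90.0600 * 1.00000000 = 90.06000000
K * exp(-rT) = 103.9800 * 0.96175071 = 100.00283874
C = P + S*exp(-qT) - K*exp(-rT)
C = 12.6891 + 90.06000000 - 100.00283874 = 2.7463

Answer: Call price = 2.7463


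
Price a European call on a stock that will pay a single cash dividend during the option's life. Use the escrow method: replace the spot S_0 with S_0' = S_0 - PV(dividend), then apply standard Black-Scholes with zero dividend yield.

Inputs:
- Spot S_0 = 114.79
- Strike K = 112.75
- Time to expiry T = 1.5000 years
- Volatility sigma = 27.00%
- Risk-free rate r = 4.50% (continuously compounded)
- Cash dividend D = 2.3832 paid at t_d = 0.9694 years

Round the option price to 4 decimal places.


Answer: Price = 18.1426

Derivation:
PV(D) = D * exp(-r * t_d) = 2.3832 * 0.95731480 = 2.28147262
S_0' = S_0 - PV(D) = 114.7900 - 2.28147262 = 112.50852738
d1 = (ln(S_0'/K) + (r + sigma^2/2)*T) / (sigma*sqrt(T)) = 0.36298123
d2 = d1 - sigma*sqrt(T) = 0.03230012
exp(-rT) = 0.93472772
N(d1) = 0.64169055; N(d2) = 0.51288364
C = S_0' * N(d1) - K * exp(-rT) * N(d2) = 112.50852738 * 0.64169055 - 112.7500 * 0.93472772 * 0.51288364 = 18.1426


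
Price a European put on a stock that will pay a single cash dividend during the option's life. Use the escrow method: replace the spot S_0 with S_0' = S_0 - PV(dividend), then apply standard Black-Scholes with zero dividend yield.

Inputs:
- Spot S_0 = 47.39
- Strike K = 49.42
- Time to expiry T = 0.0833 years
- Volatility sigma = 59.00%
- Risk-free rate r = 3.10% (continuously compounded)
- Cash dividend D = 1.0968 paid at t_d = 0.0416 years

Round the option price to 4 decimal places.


Answer: Price = 4.9589

Derivation:
PV(D) = D * exp(-r * t_d) = 1.0968 * 0.99871123 = 1.09538648
S_0' = S_0 - PV(D) = 47.3900 - 1.09538648 = 46.29461352
d1 = (ln(S_0'/K) + (r + sigma^2/2)*T) / (sigma*sqrt(T)) = -0.28334339
d2 = d1 - sigma*sqrt(T) = -0.45362765
exp(-rT) = 0.99742103
N(-d1) = 0.61154319; N(-d2) = 0.67495158
P = K * exp(-rT) * N(-d2) - S_0' * N(-d1) = 49.4200 * 0.99742103 * 0.67495158 - 46.29461352 * 0.61154319 = 4.9589


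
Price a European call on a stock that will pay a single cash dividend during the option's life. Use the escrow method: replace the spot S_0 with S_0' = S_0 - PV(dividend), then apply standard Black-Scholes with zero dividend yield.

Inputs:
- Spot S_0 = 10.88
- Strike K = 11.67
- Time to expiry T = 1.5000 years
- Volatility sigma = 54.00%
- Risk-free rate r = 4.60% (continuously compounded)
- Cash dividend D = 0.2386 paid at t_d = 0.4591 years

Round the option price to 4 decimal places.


PV(D) = D * exp(-r * t_d) = 0.2386 * 0.97910284 = 0.23361394
S_0' = S_0 - PV(D) = 10.8800 - 0.23361394 = 10.64638606
d1 = (ln(S_0'/K) + (r + sigma^2/2)*T) / (sigma*sqrt(T)) = 0.29620538
d2 = d1 - sigma*sqrt(T) = -0.36515685
exp(-rT) = 0.93332668
N(d1) = 0.61646338; N(d2) = 0.35749716
C = S_0' * N(d1) - K * exp(-rT) * N(d2) = 10.64638606 * 0.61646338 - 11.6700 * 0.93332668 * 0.35749716 = 2.6693

Answer: Price = 2.6693


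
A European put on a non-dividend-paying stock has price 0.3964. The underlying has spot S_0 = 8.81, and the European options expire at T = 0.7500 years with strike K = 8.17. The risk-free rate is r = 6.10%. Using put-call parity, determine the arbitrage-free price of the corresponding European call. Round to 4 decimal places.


Put-call parity: C - P = S_0 * exp(-qT) - K * exp(-rT).
S_0 * exp(-qT) = 8.8100 * 1.00000000 = 8.81000000
K * exp(-rT) = 8.1700 * 0.95528075 = 7.80464375
C = P + S*exp(-qT) - K*exp(-rT)
C = 0.3964 + 8.81000000 - 7.80464375 = 1.4018

Answer: Call price = 1.4018


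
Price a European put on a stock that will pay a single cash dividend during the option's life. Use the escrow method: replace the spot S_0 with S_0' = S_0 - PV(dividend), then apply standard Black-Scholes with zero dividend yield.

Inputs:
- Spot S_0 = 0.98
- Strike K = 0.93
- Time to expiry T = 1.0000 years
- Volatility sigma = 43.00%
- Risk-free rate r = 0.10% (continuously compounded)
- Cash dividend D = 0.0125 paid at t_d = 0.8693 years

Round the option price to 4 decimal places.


PV(D) = D * exp(-r * t_d) = 0.0125 * 0.99913108 = 0.01248914
S_0' = S_0 - PV(D) = 0.9800 - 0.01248914 = 0.96751086
d1 = (ln(S_0'/K) + (r + sigma^2/2)*T) / (sigma*sqrt(T)) = 0.30928387
d2 = d1 - sigma*sqrt(T) = -0.12071613
exp(-rT) = 0.99900050
N(-d1) = 0.37855280; N(-d2) = 0.54804206
P = K * exp(-rT) * N(-d2) - S_0' * N(-d1) = 0.9300 * 0.99900050 * 0.54804206 - 0.96751086 * 0.37855280 = 0.1429

Answer: Price = 0.1429


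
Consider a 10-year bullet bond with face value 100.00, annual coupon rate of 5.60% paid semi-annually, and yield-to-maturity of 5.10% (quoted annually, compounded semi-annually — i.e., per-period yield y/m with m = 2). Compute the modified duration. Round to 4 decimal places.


Coupon per period c = face * coupon_rate / m = 2.800000
Periods per year m = 2; per-period yield y/m = 0.025500
Number of cashflows N = 20
Cashflows (t years, CF_t, discount factor 1/(1+y/m)^(m*t), PV):
  t = 0.5000: CF_t = 2.800000, DF = 0.975134, PV = 2.730375
  t = 1.0000: CF_t = 2.800000, DF = 0.950886, PV = 2.662482
  t = 1.5000: CF_t = 2.800000, DF = 0.927242, PV = 2.596277
  t = 2.0000: CF_t = 2.800000, DF = 0.904185, PV = 2.531718
  t = 2.5000: CF_t = 2.800000, DF = 0.881702, PV = 2.468765
  t = 3.0000: CF_t = 2.800000, DF = 0.859777, PV = 2.407377
  t = 3.5000: CF_t = 2.800000, DF = 0.838398, PV = 2.347515
  t = 4.0000: CF_t = 2.800000, DF = 0.817551, PV = 2.289142
  t = 4.5000: CF_t = 2.800000, DF = 0.797222, PV = 2.232220
  t = 5.0000: CF_t = 2.800000, DF = 0.777398, PV = 2.176714
  t = 5.5000: CF_t = 2.800000, DF = 0.758067, PV = 2.122588
  t = 6.0000: CF_t = 2.800000, DF = 0.739217, PV = 2.069808
  t = 6.5000: CF_t = 2.800000, DF = 0.720836, PV = 2.018340
  t = 7.0000: CF_t = 2.800000, DF = 0.702912, PV = 1.968152
  t = 7.5000: CF_t = 2.800000, DF = 0.685433, PV = 1.919212
  t = 8.0000: CF_t = 2.800000, DF = 0.668389, PV = 1.871490
  t = 8.5000: CF_t = 2.800000, DF = 0.651769, PV = 1.824953
  t = 9.0000: CF_t = 2.800000, DF = 0.635562, PV = 1.779574
  t = 9.5000: CF_t = 2.800000, DF = 0.619758, PV = 1.735323
  t = 10.0000: CF_t = 102.800000, DF = 0.604347, PV = 62.126920
Price P = sum_t PV_t = 103.878946
First compute Macaulay numerator sum_t t * PV_t:
  t * PV_t at t = 0.5000: 1.365188
  t * PV_t at t = 1.0000: 2.662482
  t * PV_t at t = 1.5000: 3.894416
  t * PV_t at t = 2.0000: 5.063437
  t * PV_t at t = 2.5000: 6.171912
  t * PV_t at t = 3.0000: 7.222130
  t * PV_t at t = 3.5000: 8.216303
  t * PV_t at t = 4.0000: 9.156568
  t * PV_t at t = 4.5000: 10.044991
  t * PV_t at t = 5.0000: 10.883570
  t * PV_t at t = 5.5000: 11.674234
  t * PV_t at t = 6.0000: 12.418848
  t * PV_t at t = 6.5000: 13.119212
  t * PV_t at t = 7.0000: 13.777067
  t * PV_t at t = 7.5000: 14.394094
  t * PV_t at t = 8.0000: 14.971916
  t * PV_t at t = 8.5000: 15.512102
  t * PV_t at t = 9.0000: 16.016167
  t * PV_t at t = 9.5000: 16.485571
  t * PV_t at t = 10.0000: 621.269196
Macaulay duration D = 814.319402 / 103.878946 = 7.839119
Modified duration = D / (1 + y/m) = 7.839119 / (1 + 0.025500) = 7.644192

Answer: Modified duration = 7.6442


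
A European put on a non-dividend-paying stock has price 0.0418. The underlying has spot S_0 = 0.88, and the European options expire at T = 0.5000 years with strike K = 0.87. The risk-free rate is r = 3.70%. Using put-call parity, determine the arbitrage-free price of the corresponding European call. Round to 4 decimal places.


Put-call parity: C - P = S_0 * exp(-qT) - K * exp(-rT).
S_0 * exp(-qT) = 0.8800 * 1.00000000 = 0.88000000
K * exp(-rT) = 0.8700 * 0.98167007 = 0.85405296
C = P + S*exp(-qT) - K*exp(-rT)
C = 0.0418 + 0.88000000 - 0.85405296 = 0.0677

Answer: Call price = 0.0677


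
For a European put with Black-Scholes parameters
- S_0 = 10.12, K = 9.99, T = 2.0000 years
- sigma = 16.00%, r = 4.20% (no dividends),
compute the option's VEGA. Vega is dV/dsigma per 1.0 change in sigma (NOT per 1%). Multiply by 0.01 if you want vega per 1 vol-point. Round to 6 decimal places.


Answer: Vega = 4.930960

Derivation:
d1 = 0.5415071071; d2 = 0.3152329371
phi(d1) = 0.3445370984; exp(-qT) = 1.0000000000; exp(-rT) = 0.9194312561
Vega = S * exp(-qT) * phi(d1) * sqrt(T) = 10.1200 * 1.0000000000 * 0.3445370984 * 1.4142135624 = 4.930960


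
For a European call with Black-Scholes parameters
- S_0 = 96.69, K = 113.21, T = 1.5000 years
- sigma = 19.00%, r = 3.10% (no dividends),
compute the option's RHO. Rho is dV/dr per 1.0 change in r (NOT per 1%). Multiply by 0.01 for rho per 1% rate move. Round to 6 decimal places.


d1 = -0.3616629345; d2 = -0.5943644600
phi(d1) = 0.3736863117; exp(-qT) = 1.0000000000; exp(-rT) = 0.9545645606
N(d2) = 0.2761341868
Rho = K*T*exp(-rT)*N(d2) = 113.2100 * 1.5000 * 0.9545645606 * 0.2761341868 = 44.761181

Answer: Rho = 44.761181


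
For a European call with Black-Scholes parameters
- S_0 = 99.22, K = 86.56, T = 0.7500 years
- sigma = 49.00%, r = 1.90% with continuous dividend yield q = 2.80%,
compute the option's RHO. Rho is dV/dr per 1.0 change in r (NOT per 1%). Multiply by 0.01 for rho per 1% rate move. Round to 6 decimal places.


Answer: Rho = 34.386813

Derivation:
d1 = 0.5179404358; d2 = 0.0935879879
phi(d1) = 0.3488651990; exp(-qT) = 0.9792189646; exp(-rT) = 0.9858510507
N(d2) = 0.5372817740
Rho = K*T*exp(-rT)*N(d2) = 86.5600 * 0.7500 * 0.9858510507 * 0.5372817740 = 34.386813


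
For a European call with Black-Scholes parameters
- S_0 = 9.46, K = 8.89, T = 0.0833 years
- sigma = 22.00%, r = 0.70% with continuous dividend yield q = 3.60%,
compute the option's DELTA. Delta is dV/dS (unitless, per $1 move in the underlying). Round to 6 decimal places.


Answer: Delta = 0.832084

Derivation:
d1 = 0.9724338876; d2 = 0.9089380609
phi(d1) = 0.2486392157; exp(-qT) = 0.9970056919; exp(-rT) = 0.9994170700
N(d1) = 0.8345826299
Delta = exp(-qT) * N(d1) = 0.9970056919 * 0.8345826299 = 0.832084


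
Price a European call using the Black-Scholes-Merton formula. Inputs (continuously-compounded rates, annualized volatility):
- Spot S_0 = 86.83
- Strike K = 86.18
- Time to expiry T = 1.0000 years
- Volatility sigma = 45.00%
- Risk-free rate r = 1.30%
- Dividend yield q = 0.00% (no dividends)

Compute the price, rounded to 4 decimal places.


Answer: Price = 16.1978

Derivation:
d1 = (ln(S/K) + (r - q + 0.5*sigma^2) * T) / (sigma * sqrt(T)) = 0.27058678
d2 = d1 - sigma * sqrt(T) = -0.17941322
exp(-rT) = 0.98708414; exp(-qT) = 1.00000000
C = S_0 * exp(-qT) * N(d1) - K * exp(-rT) * N(d2)
N(d1) = 0.60664557; N(d2) = 0.42880663
C = 86.8300 * 1.00000000 * 0.60664557 - 86.1800 * 0.98708414 * 0.42880663 = 16.1978


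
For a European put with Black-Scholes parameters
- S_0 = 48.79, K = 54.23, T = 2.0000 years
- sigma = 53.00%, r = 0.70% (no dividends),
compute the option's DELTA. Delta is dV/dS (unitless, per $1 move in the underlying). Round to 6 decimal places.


d1 = 0.2524119225; d2 = -0.4971212656
phi(d1) = 0.3864339097; exp(-qT) = 1.0000000000; exp(-rT) = 0.9860975443
N(-d1) = 0.4003613428
Delta = -exp(-qT) * N(-d1) = -1.0000000000 * 0.4003613428 = -0.400361

Answer: Delta = -0.400361


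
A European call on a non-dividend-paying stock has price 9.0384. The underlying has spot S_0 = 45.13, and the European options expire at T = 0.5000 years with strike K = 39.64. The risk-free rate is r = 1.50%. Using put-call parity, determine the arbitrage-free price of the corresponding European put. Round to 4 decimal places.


Put-call parity: C - P = S_0 * exp(-qT) - K * exp(-rT).
S_0 * exp(-qT) = 45.1300 * 1.00000000 = 45.13000000
K * exp(-rT) = 39.6400 * 0.99252805 = 39.34381209
P = C - S*exp(-qT) + K*exp(-rT)
P = 9.0384 - 45.13000000 + 39.34381209 = 3.2522

Answer: Put price = 3.2522


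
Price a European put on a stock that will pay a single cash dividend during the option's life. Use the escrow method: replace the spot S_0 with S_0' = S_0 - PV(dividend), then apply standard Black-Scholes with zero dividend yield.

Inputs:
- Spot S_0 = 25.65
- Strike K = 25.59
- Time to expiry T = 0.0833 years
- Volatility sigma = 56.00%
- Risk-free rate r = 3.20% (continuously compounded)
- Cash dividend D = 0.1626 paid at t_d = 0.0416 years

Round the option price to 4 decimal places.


PV(D) = D * exp(-r * t_d) = 0.1626 * 0.99866969 = 0.16238369
S_0' = S_0 - PV(D) = 25.6500 - 0.16238369 = 25.48761631
d1 = (ln(S_0'/K) + (r + sigma^2/2)*T) / (sigma*sqrt(T)) = 0.07250138
d2 = d1 - sigma*sqrt(T) = -0.08912436
exp(-rT) = 0.99733795
N(-d1) = 0.47110145; N(-d2) = 0.53550846
P = K * exp(-rT) * N(-d2) - S_0' * N(-d1) = 25.5900 * 0.99733795 * 0.53550846 - 25.48761631 * 0.47110145 = 1.6599

Answer: Price = 1.6599


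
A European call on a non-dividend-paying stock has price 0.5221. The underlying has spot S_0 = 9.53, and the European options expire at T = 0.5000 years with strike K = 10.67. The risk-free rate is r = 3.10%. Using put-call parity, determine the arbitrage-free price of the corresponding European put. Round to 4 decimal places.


Answer: Put price = 1.4980

Derivation:
Put-call parity: C - P = S_0 * exp(-qT) - K * exp(-rT).
S_0 * exp(-qT) = 9.5300 * 1.00000000 = 9.53000000
K * exp(-rT) = 10.6700 * 0.98461951 = 10.50589014
P = C - S*exp(-qT) + K*exp(-rT)
P = 0.5221 - 9.53000000 + 10.50589014 = 1.4980


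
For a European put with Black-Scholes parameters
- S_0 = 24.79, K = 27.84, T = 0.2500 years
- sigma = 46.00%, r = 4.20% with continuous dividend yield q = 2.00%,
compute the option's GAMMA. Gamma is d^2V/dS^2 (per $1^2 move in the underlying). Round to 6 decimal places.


d1 = -0.3655803888; d2 = -0.5955803888
phi(d1) = 0.3731543852; exp(-qT) = 0.9950124792; exp(-rT) = 0.9895549326
Gamma = exp(-qT) * phi(d1) / (S * sigma * sqrt(T)) = 0.9950124792 * 0.3731543852 / (24.7900 * 0.4600 * 0.5000000000) = 0.065120

Answer: Gamma = 0.065120


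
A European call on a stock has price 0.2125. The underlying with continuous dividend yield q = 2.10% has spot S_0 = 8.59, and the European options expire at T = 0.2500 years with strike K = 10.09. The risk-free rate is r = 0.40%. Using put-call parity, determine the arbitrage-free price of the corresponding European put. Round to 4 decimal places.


Answer: Put price = 1.7474

Derivation:
Put-call parity: C - P = S_0 * exp(-qT) - K * exp(-rT).
S_0 * exp(-qT) = 8.5900 * 0.99476376 = 8.54502067
K * exp(-rT) = 10.0900 * 0.99900050 = 10.07991504
P = C - S*exp(-qT) + K*exp(-rT)
P = 0.2125 - 8.54502067 + 10.07991504 = 1.7474


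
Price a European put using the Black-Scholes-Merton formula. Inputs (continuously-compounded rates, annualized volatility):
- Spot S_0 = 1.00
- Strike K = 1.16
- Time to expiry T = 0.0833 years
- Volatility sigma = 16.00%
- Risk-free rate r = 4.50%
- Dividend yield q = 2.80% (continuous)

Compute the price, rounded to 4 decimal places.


Answer: Price = 0.1580

Derivation:
d1 = (ln(S/K) + (r - q + 0.5*sigma^2) * T) / (sigma * sqrt(T)) = -3.16027525
d2 = d1 - sigma * sqrt(T) = -3.20645404
exp(-rT) = 0.99625852; exp(-qT) = 0.99767032
P = K * exp(-rT) * N(-d2) - S_0 * exp(-qT) * N(-d1)
N(-d1) = 0.99921190; N(-d2) = 0.99932809
P = 1.1600 * 0.99625852 * 0.99932809 - 1.0000 * 0.99767032 * 0.99921190 = 0.1580


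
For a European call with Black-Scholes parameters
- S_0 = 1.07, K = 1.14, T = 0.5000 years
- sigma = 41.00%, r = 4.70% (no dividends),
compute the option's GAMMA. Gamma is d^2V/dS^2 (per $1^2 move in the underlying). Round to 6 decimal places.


d1 = 0.0074345761; d2 = -0.2824792042
phi(d1) = 0.3989312552; exp(-qT) = 1.0000000000; exp(-rT) = 0.9767739747
Gamma = exp(-qT) * phi(d1) / (S * sigma * sqrt(T)) = 1.0000000000 * 0.3989312552 / (1.0700 * 0.4100 * 0.7071067812) = 1.286013

Answer: Gamma = 1.286013


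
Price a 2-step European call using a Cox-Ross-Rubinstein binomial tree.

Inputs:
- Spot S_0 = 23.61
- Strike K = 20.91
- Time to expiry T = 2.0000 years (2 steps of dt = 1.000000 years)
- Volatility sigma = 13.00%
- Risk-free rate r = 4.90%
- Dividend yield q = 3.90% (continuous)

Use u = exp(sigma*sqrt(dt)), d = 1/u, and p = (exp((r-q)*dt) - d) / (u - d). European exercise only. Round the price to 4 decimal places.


Answer: Price = V(0,0) = 3.4788

Derivation:
dt = T/N = 1.000000
u = exp(sigma*sqrt(dt)) = 1.138828; d = 1/u = 0.878095
p = (exp((r-q)*dt) - d) / (u - d) = 0.506092
Discount per step: exp(-r*dt) = 0.952181
Stock lattice S(k, i) with i counting down-moves:
  k=0: S(0,0) = 23.6100
  k=1: S(1,0) = 26.8877; S(1,1) = 20.7318
  k=2: S(2,0) = 30.6205; S(2,1) = 23.6100; S(2,2) = 18.2045
Terminal payoffs V(N, i) = max(S_T - K, 0):
  V(2,0) = 9.710519; V(2,1) = 2.700000; V(2,2) = 0.000000
Backward induction: V(k, i) = exp(-r*dt) * [p * V(k+1, i) + (1-p) * V(k+1, i+1)].
  V(1,0) = exp(-r*dt) * [p*9.710519 + (1-p)*2.700000] = 5.949194
  V(1,1) = exp(-r*dt) * [p*2.700000 + (1-p)*0.000000] = 1.301105
  V(0,0) = exp(-r*dt) * [p*5.949194 + (1-p)*1.301105] = 3.478759


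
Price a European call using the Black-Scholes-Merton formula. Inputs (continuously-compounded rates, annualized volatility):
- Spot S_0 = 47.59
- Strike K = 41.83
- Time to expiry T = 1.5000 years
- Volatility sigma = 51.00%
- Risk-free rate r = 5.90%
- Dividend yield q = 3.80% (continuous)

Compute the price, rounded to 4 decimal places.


d1 = (ln(S/K) + (r - q + 0.5*sigma^2) * T) / (sigma * sqrt(T)) = 0.56928042
d2 = d1 - sigma * sqrt(T) = -0.05533947
exp(-rT) = 0.91530311; exp(-qT) = 0.94459407
C = S_0 * exp(-qT) * N(d1) - K * exp(-rT) * N(d2)
N(d1) = 0.71541707; N(d2) = 0.47793401
C = 47.5900 * 0.94459407 * 0.71541707 - 41.8300 * 0.91530311 * 0.47793401 = 13.8616

Answer: Price = 13.8616


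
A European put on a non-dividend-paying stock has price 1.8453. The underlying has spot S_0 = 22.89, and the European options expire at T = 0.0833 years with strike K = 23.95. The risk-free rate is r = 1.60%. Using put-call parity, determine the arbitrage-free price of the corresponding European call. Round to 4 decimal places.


Put-call parity: C - P = S_0 * exp(-qT) - K * exp(-rT).
S_0 * exp(-qT) = 22.8900 * 1.00000000 = 22.89000000
K * exp(-rT) = 23.9500 * 0.99866809 = 23.91810070
C = P + S*exp(-qT) - K*exp(-rT)
C = 1.8453 + 22.89000000 - 23.91810070 = 0.8172

Answer: Call price = 0.8172


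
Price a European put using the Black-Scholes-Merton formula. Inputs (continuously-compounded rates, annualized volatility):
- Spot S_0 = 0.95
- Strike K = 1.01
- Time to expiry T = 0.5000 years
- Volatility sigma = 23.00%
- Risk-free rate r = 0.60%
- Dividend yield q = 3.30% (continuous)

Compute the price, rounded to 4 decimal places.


Answer: Price = 0.1057

Derivation:
d1 = (ln(S/K) + (r - q + 0.5*sigma^2) * T) / (sigma * sqrt(T)) = -0.37826293
d2 = d1 - sigma * sqrt(T) = -0.54089749
exp(-rT) = 0.99700450; exp(-qT) = 0.98363538
P = K * exp(-rT) * N(-d2) - S_0 * exp(-qT) * N(-d1)
N(-d1) = 0.64738236; N(-d2) = 0.70571088
P = 1.0100 * 0.99700450 * 0.70571088 - 0.9500 * 0.98363538 * 0.64738236 = 0.1057


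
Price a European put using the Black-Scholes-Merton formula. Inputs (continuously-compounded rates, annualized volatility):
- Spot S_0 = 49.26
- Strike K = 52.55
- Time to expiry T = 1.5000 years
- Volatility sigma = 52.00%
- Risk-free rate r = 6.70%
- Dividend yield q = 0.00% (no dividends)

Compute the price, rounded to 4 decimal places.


Answer: Price = 11.2419

Derivation:
d1 = (ln(S/K) + (r - q + 0.5*sigma^2) * T) / (sigma * sqrt(T)) = 0.37472058
d2 = d1 - sigma * sqrt(T) = -0.26214675
exp(-rT) = 0.90438511; exp(-qT) = 1.00000000
P = K * exp(-rT) * N(-d2) - S_0 * exp(-qT) * N(-d1)
N(-d1) = 0.35393414; N(-d2) = 0.60339585
P = 52.5500 * 0.90438511 * 0.60339585 - 49.2600 * 1.00000000 * 0.35393414 = 11.2419


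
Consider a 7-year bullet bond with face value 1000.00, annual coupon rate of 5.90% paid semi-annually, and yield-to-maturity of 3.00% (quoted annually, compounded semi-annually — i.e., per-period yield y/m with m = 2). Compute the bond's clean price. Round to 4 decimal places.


Answer: Price = 1181.8790

Derivation:
Coupon per period c = face * coupon_rate / m = 29.500000
Periods per year m = 2; per-period yield y/m = 0.015000
Number of cashflows N = 14
Cashflows (t years, CF_t, discount factor 1/(1+y/m)^(m*t), PV):
  t = 0.5000: CF_t = 29.500000, DF = 0.985222, PV = 29.064039
  t = 1.0000: CF_t = 29.500000, DF = 0.970662, PV = 28.634522
  t = 1.5000: CF_t = 29.500000, DF = 0.956317, PV = 28.211351
  t = 2.0000: CF_t = 29.500000, DF = 0.942184, PV = 27.794435
  t = 2.5000: CF_t = 29.500000, DF = 0.928260, PV = 27.383680
  t = 3.0000: CF_t = 29.500000, DF = 0.914542, PV = 26.978995
  t = 3.5000: CF_t = 29.500000, DF = 0.901027, PV = 26.580290
  t = 4.0000: CF_t = 29.500000, DF = 0.887711, PV = 26.187478
  t = 4.5000: CF_t = 29.500000, DF = 0.874592, PV = 25.800471
  t = 5.0000: CF_t = 29.500000, DF = 0.861667, PV = 25.419183
  t = 5.5000: CF_t = 29.500000, DF = 0.848933, PV = 25.043530
  t = 6.0000: CF_t = 29.500000, DF = 0.836387, PV = 24.673429
  t = 6.5000: CF_t = 29.500000, DF = 0.824027, PV = 24.308797
  t = 7.0000: CF_t = 1029.500000, DF = 0.811849, PV = 835.798831
Price P = sum_t PV_t = 1181.879032


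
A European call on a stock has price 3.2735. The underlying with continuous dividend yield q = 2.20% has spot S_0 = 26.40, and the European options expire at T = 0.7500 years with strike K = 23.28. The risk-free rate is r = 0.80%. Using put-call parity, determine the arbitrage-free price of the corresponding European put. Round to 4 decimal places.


Put-call parity: C - P = S_0 * exp(-qT) - K * exp(-rT).
S_0 * exp(-qT) = 26.4000 * 0.98363538 = 25.96797402
K * exp(-rT) = 23.2800 * 0.99401796 = 23.14073820
P = C - S*exp(-qT) + K*exp(-rT)
P = 3.2735 - 25.96797402 + 23.14073820 = 0.4463

Answer: Put price = 0.4463


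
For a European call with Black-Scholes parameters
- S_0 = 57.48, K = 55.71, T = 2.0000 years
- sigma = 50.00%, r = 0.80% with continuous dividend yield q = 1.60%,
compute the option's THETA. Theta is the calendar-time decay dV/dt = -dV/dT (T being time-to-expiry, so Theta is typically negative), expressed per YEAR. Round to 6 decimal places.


Answer: Theta = -3.245913

Derivation:
d1 = 0.3751588929; d2 = -0.3319478883
phi(d1) = 0.3718329329; exp(-qT) = 0.9685065821; exp(-rT) = 0.9841273201
Theta = -S*exp(-qT)*phi(d1)*sigma/(2*sqrt(T)) - r*K*exp(-rT)*N(d2) + q*S*exp(-qT)*N(d1)
N(d1) = 0.6462288500; N(d2) = 0.3699643045; sqrt(T) = 1.4142135624
Term 1 = -57.4800 * 0.9685065821 * 0.3718329329 * 0.5000 / (2 * 1.4142135624) = -3.6592509907
Term 2 = -0.0080 * 55.7100 * 0.9841273201 * 0.3699643045 = -0.1622685134
Term 3 = 0.0160 * 57.4800 * 0.9685065821 * 0.6462288500 = 0.5756064626
Theta = -3.6592509907 + (-0.1622685134) + (0.5756064626) = -3.245913


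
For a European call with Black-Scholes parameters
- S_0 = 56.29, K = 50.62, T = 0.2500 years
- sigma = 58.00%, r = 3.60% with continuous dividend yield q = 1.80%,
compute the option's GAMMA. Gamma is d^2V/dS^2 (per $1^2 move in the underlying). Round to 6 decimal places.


Answer: Gamma = 0.021179

Derivation:
d1 = 0.5266211874; d2 = 0.2366211874
phi(d1) = 0.3472870975; exp(-qT) = 0.9955101098; exp(-rT) = 0.9910403788
Gamma = exp(-qT) * phi(d1) / (S * sigma * sqrt(T)) = 0.9955101098 * 0.3472870975 / (56.2900 * 0.5800 * 0.5000000000) = 0.021179


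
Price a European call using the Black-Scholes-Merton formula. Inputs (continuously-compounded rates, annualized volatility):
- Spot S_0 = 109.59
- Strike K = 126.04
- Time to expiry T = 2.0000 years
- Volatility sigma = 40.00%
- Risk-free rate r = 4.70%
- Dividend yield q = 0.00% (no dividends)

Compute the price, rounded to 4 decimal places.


d1 = (ln(S/K) + (r - q + 0.5*sigma^2) * T) / (sigma * sqrt(T)) = 0.20178496
d2 = d1 - sigma * sqrt(T) = -0.36390046
exp(-rT) = 0.91028276; exp(-qT) = 1.00000000
C = S_0 * exp(-qT) * N(d1) - K * exp(-rT) * N(d2)
N(d1) = 0.57995758; N(d2) = 0.35796617
C = 109.5900 * 1.00000000 * 0.57995758 - 126.0400 * 0.91028276 * 0.35796617 = 22.4874

Answer: Price = 22.4874


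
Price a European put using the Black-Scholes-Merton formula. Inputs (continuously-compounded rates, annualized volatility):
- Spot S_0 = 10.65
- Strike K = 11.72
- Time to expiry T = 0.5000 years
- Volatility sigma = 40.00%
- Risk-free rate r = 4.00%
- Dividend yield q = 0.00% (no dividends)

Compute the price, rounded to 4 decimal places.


Answer: Price = 1.7079

Derivation:
d1 = (ln(S/K) + (r - q + 0.5*sigma^2) * T) / (sigma * sqrt(T)) = -0.12634899
d2 = d1 - sigma * sqrt(T) = -0.40919171
exp(-rT) = 0.98019867; exp(-qT) = 1.00000000
P = K * exp(-rT) * N(-d2) - S_0 * exp(-qT) * N(-d1)
N(-d1) = 0.55027216; N(-d2) = 0.65880051
P = 11.7200 * 0.98019867 * 0.65880051 - 10.6500 * 1.00000000 * 0.55027216 = 1.7079


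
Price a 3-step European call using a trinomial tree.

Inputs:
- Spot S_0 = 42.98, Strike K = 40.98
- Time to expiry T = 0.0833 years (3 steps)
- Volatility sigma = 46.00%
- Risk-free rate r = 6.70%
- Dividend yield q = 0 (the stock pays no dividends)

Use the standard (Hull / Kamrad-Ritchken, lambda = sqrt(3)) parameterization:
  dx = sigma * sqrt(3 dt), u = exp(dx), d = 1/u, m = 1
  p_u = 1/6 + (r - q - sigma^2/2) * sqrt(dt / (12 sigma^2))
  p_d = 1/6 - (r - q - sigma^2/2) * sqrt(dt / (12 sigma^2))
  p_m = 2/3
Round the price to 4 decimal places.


dt = T/N = 0.027767; dx = sigma*sqrt(3*dt) = 0.132764
u = exp(dx) = 1.141980; d = 1/u = 0.875672
p_u = 0.162609, p_m = 0.666667, p_d = 0.170724
Discount per step: exp(-r*dt) = 0.998141
Stock lattice S(k, j) with j the centered position index:
  k=0: S(0,+0) = 42.9800
  k=1: S(1,-1) = 37.6364; S(1,+0) = 42.9800; S(1,+1) = 49.0823
  k=2: S(2,-2) = 32.9571; S(2,-1) = 37.6364; S(2,+0) = 42.9800; S(2,+1) = 49.0823; S(2,+2) = 56.0511
  k=3: S(3,-3) = 28.8596; S(3,-2) = 32.9571; S(3,-1) = 37.6364; S(3,+0) = 42.9800; S(3,+1) = 49.0823; S(3,+2) = 56.0511; S(3,+3) = 64.0092
Terminal payoffs V(N, j) = max(S_T - K, 0):
  V(3,-3) = 0.000000; V(3,-2) = 0.000000; V(3,-1) = 0.000000; V(3,+0) = 2.000000; V(3,+1) = 8.102320; V(3,+2) = 15.071051; V(3,+3) = 23.029205
Backward induction: V(k, j) = exp(-r*dt) * [p_u * V(k+1, j+1) + p_m * V(k+1, j) + p_d * V(k+1, j-1)]
  V(2,-2) = exp(-r*dt) * [p_u*0.000000 + p_m*0.000000 + p_d*0.000000] = 0.000000
  V(2,-1) = exp(-r*dt) * [p_u*2.000000 + p_m*0.000000 + p_d*0.000000] = 0.324614
  V(2,+0) = exp(-r*dt) * [p_u*8.102320 + p_m*2.000000 + p_d*0.000000] = 2.645919
  V(2,+1) = exp(-r*dt) * [p_u*15.071051 + p_m*8.102320 + p_d*2.000000] = 8.178459
  V(2,+2) = exp(-r*dt) * [p_u*23.029205 + p_m*15.071051 + p_d*8.102320] = 15.147185
  V(1,-1) = exp(-r*dt) * [p_u*2.645919 + p_m*0.324614 + p_d*0.000000] = 0.645459
  V(1,+0) = exp(-r*dt) * [p_u*8.178459 + p_m*2.645919 + p_d*0.324614] = 3.143405
  V(1,+1) = exp(-r*dt) * [p_u*15.147185 + p_m*8.178459 + p_d*2.645919] = 8.351549
  V(0,+0) = exp(-r*dt) * [p_u*8.351549 + p_m*3.143405 + p_d*0.645459] = 3.557215

Answer: Price = V(0,0) = 3.5572


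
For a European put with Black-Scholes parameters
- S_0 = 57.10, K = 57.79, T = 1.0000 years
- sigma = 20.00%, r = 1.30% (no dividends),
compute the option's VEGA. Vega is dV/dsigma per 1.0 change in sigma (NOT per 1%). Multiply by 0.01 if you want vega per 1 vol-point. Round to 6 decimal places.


d1 = 0.1049418317; d2 = -0.0950581683
phi(d1) = 0.3967515840; exp(-qT) = 1.0000000000; exp(-rT) = 0.9870841350
Vega = S * exp(-qT) * phi(d1) * sqrt(T) = 57.1000 * 1.0000000000 * 0.3967515840 * 1.0000000000 = 22.654515

Answer: Vega = 22.654515


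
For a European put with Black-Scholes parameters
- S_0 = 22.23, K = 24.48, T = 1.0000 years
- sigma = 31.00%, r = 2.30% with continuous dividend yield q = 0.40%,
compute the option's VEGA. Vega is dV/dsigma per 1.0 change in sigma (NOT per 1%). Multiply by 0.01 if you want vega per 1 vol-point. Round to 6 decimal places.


Answer: Vega = 8.793546

Derivation:
d1 = -0.0947217086; d2 = -0.4047217086
phi(d1) = 0.3971565934; exp(-qT) = 0.9960079893; exp(-rT) = 0.9772624838
Vega = S * exp(-qT) * phi(d1) * sqrt(T) = 22.2300 * 0.9960079893 * 0.3971565934 * 1.0000000000 = 8.793546


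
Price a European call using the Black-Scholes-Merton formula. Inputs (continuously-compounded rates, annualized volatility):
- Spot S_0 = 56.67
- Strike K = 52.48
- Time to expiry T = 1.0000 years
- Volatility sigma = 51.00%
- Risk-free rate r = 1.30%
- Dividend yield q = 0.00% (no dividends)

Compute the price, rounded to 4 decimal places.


d1 = (ln(S/K) + (r - q + 0.5*sigma^2) * T) / (sigma * sqrt(T)) = 0.43110358
d2 = d1 - sigma * sqrt(T) = -0.07889642
exp(-rT) = 0.98708414; exp(-qT) = 1.00000000
C = S_0 * exp(-qT) * N(d1) - K * exp(-rT) * N(d2)
N(d1) = 0.66680347; N(d2) = 0.46855751
C = 56.6700 * 1.00000000 * 0.66680347 - 52.4800 * 0.98708414 * 0.46855751 = 13.5155

Answer: Price = 13.5155


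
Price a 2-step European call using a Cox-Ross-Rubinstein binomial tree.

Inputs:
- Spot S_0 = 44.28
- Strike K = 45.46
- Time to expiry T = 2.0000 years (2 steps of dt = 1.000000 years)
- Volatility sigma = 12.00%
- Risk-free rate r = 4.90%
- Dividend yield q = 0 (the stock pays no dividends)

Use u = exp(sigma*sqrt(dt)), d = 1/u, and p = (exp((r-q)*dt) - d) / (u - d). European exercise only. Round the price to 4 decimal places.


Answer: Price = V(0,0) = 4.5245

Derivation:
dt = T/N = 1.000000
u = exp(sigma*sqrt(dt)) = 1.127497; d = 1/u = 0.886920
p = (exp((r-q)*dt) - d) / (u - d) = 0.678786
Discount per step: exp(-r*dt) = 0.952181
Stock lattice S(k, i) with i counting down-moves:
  k=0: S(0,0) = 44.2800
  k=1: S(1,0) = 49.9256; S(1,1) = 39.2728
  k=2: S(2,0) = 56.2909; S(2,1) = 44.2800; S(2,2) = 34.8319
Terminal payoffs V(N, i) = max(S_T - K, 0):
  V(2,0) = 10.830912; V(2,1) = 0.000000; V(2,2) = 0.000000
Backward induction: V(k, i) = exp(-r*dt) * [p * V(k+1, i) + (1-p) * V(k+1, i+1)].
  V(1,0) = exp(-r*dt) * [p*10.830912 + (1-p)*0.000000] = 7.000314
  V(1,1) = exp(-r*dt) * [p*0.000000 + (1-p)*0.000000] = 0.000000
  V(0,0) = exp(-r*dt) * [p*7.000314 + (1-p)*0.000000] = 4.524494
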